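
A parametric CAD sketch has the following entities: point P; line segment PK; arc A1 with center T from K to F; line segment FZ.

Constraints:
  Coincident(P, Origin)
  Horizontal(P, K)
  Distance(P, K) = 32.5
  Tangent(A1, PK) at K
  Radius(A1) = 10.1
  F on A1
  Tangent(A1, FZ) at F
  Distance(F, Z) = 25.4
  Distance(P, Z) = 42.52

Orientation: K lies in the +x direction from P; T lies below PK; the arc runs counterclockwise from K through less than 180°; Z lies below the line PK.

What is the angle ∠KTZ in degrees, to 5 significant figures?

159.73°

Checks: |TF| = 10.10 ✓; ∠(TF, FZ) = 90.00° ✓; |FZ| = 25.40 ✓; |PZ| = 42.52 ✓.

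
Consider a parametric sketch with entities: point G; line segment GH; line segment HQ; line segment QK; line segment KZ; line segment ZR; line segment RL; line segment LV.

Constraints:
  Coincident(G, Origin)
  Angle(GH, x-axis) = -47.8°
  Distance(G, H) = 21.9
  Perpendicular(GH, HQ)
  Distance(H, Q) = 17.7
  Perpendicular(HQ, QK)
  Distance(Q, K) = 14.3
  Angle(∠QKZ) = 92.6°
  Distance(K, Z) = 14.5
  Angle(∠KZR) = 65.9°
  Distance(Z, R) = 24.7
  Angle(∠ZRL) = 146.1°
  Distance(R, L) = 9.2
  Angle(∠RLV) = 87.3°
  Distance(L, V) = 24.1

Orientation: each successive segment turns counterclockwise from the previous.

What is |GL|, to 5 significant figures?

40.361

G is at the origin; GH runs at -47.8° with length 21.9, so H = (14.711, -16.224). GH is perpendicular to HQ, so HQ runs at 42.200°; with |HQ| = 17.7, Q = (27.823, -4.3342). The perpendicularity gives QK at right angles to HQ, so QK runs at 132.20°; with |QK| = 14.3, K = (18.217, 6.2593). ∠QKZ = 92.6° gives KZ at -140.40° from the x-axis; with |KZ| = 14.5, Z = (7.0449, -2.9833). ∠KZR = 65.9° gives ZR at -26.300° from the x-axis; with |ZR| = 24.7, R = (29.188, -13.927). ∠ZRL = 146.1° gives RL at 7.6000° from the x-axis; with |RL| = 9.2, L = (38.307, -12.710). Then |GL| = |L − G| = 40.361.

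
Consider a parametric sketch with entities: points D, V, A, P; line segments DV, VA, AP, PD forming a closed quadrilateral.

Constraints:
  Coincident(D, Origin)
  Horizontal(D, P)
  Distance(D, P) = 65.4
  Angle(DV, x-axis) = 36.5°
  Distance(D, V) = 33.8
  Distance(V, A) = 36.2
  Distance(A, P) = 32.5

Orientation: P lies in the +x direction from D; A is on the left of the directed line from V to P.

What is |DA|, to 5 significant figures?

69.239

Checks: DV at 36.50° ✓; |VA| = 36.20 ✓; |AP| = 32.50 ✓.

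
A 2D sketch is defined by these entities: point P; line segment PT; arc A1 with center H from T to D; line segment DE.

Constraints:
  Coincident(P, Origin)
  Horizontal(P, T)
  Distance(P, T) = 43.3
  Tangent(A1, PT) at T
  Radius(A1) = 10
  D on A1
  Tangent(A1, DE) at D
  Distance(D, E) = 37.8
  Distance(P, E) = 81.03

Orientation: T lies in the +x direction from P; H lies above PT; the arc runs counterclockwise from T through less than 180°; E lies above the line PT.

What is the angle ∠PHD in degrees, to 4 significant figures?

133.0°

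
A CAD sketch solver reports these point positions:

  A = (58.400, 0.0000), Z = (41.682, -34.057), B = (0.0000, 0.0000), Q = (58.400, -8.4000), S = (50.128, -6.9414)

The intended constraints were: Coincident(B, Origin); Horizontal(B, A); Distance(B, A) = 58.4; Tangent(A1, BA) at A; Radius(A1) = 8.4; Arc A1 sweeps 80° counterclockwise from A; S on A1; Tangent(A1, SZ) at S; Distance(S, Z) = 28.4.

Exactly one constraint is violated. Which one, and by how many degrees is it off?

Tangent(A1, SZ) at S — off by 7.30°.

B = (0.00, 0.00) ✓; B.y = 0.00, A.y = 0.00 ✓; |BA| = 58.40 ✓; ∠(QA, AB) = 90.00° ✓; |QA| = 8.400 ✓; bearing(Q→S) − bearing(Q→A) = 80.00° ✓; |QS| = 8.400 ✓; ∠(QS, SZ) = 97.30° ✗; |SZ| = 28.40 ✓.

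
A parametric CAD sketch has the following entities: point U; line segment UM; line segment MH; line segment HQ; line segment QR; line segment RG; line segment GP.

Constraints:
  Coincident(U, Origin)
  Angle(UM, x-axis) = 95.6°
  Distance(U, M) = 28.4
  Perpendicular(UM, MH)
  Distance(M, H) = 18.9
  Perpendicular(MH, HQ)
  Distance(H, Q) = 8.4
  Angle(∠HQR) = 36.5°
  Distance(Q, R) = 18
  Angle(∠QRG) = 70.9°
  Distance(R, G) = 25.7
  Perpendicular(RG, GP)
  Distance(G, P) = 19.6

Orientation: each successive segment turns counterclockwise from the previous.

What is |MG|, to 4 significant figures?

35.49

U is at the origin; UM runs at 95.6° with length 28.4, so M = (-2.771, 28.26). UM is perpendicular to MH, so MH runs at -174.4°; with |MH| = 18.9, H = (-21.58, 26.42). MH ⟂ HQ, so HQ runs at -84.40°; with |HQ| = 8.4, Q = (-20.76, 18.06). ∠HQR = 36.5° gives QR at 59.10° from the x-axis; with |QR| = 18.0, R = (-11.52, 33.51). ∠QRG = 70.9° gives RG at 168.2° from the x-axis; with |RG| = 25.7, G = (-36.67, 38.76). Then |MG| = |G − M| = 35.49.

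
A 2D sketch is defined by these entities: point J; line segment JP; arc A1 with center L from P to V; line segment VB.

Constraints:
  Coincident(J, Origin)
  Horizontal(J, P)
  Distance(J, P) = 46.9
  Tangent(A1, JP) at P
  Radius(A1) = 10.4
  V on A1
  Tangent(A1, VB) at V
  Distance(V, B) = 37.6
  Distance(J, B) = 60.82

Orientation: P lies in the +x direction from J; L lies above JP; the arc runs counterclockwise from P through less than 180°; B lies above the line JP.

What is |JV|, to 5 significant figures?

58.044

J is at the origin; J and P share the same y with |JP| = 46.9 and P on the +x side, so P = (46.900, 0.0000). The tangent condition forces LP to be normal to JP, so L = P + (0, 10.4) = (46.900, 10.400). Since LV ⟂ VB (tangency), |LB| = √(10.4² + 37.6²) = 39.012 regardless of where V sits on A1. So B lies on both circle(J, 60.82) and circle(L, 39.012); the above-JP intersection is B = (37.132, 48.169). V is the foot of the tangent from B: V = (55.910, 15.594).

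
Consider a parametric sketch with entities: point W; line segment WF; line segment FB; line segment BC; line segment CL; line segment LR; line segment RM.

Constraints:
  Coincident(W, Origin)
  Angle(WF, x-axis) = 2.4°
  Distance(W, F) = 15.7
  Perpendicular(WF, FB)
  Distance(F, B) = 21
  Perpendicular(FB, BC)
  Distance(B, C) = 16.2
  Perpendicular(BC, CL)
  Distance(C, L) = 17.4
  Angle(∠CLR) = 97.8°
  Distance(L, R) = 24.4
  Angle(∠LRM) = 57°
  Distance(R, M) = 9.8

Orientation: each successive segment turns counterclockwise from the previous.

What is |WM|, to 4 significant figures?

21.54

∠CLR = 97.8° gives LR at -5.400° from the x-axis; with |LR| = 24.4, R = (23.64, 1.280). ∠LRM = 57.0° gives RM at 117.6° from the x-axis; with |RM| = 9.8, M = (19.10, 9.964). Then |WM| = |M − W| = 21.54.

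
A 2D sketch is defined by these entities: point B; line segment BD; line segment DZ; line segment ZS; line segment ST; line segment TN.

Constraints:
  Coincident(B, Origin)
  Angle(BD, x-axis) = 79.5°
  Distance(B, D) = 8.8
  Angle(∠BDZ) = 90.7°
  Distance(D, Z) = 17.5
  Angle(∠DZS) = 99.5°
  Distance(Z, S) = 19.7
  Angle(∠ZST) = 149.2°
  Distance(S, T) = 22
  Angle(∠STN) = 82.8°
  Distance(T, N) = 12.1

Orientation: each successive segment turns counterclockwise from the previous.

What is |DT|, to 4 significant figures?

41.92

B is at the origin; BD runs at 79.5° with length 8.8, so D = (1.604, 8.653). ∠BDZ = 90.7° gives DZ at 168.8° from the x-axis; with |DZ| = 17.5, Z = (-15.56, 12.05). ∠DZS = 99.5° gives ZS at -110.7° from the x-axis; with |ZS| = 19.7, S = (-22.53, -6.377). ∠ZST = 149.2° gives ST at -79.90° from the x-axis; with |ST| = 22.0, T = (-18.67, -28.04). Then |DT| = |T − D| = 41.92.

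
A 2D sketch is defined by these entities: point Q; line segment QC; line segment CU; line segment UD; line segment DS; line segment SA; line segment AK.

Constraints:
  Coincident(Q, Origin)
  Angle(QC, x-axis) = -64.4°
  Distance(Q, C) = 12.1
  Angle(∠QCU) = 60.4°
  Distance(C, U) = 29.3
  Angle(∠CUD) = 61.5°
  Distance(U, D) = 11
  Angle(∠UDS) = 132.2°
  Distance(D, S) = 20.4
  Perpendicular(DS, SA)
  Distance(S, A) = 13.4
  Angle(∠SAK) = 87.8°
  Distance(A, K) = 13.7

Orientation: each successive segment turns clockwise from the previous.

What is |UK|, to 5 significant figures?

14.870

Q is at the origin; QC runs at -64.4° with length 12.1, so C = (5.2282, -10.912). ∠QCU = 60.4° gives CU at 176.00° from the x-axis; with |CU| = 29.3, U = (-24.000, -8.8683). ∠CUD = 61.5° gives UD at 57.500° from the x-axis; with |UD| = 11.0, D = (-18.090, 0.40900). ∠UDS = 132.2° gives DS at 9.7000° from the x-axis; with |DS| = 20.4, S = (2.0183, 3.8462). DS ⟂ SA, so SA runs at -80.300°; with |SA| = 13.4, A = (4.2760, -9.3622). ∠SAK = 87.8° gives AK at -172.50° from the x-axis; with |AK| = 13.7, K = (-9.3068, -11.150). Then |UK| = |K − U| = 14.870.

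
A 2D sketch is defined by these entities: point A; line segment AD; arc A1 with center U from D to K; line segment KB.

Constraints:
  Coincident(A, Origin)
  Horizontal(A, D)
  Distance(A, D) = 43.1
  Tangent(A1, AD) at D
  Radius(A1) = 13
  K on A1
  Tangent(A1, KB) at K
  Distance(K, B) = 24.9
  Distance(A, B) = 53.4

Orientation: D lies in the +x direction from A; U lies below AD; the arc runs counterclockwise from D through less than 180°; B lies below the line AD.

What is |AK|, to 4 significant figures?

34.14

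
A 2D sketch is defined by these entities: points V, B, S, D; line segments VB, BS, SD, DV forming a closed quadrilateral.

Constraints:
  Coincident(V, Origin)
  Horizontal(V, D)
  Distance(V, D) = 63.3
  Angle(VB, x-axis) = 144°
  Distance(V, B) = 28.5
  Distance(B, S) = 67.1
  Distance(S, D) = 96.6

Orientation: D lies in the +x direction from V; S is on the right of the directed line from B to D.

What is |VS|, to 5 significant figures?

53.785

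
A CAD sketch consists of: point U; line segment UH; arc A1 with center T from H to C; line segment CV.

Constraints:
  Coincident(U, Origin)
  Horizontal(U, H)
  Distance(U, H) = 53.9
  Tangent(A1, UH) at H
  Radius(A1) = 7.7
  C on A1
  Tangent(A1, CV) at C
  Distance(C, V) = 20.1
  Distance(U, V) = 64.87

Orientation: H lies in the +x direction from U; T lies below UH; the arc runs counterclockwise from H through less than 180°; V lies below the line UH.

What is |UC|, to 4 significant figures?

48.84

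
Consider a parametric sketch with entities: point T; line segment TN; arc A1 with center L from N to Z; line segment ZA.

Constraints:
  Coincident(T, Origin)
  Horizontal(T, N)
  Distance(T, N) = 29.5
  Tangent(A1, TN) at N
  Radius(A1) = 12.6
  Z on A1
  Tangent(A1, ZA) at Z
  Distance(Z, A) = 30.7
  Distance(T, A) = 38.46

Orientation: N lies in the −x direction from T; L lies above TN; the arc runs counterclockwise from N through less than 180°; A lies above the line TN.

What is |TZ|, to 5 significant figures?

19.542

T is at the origin; T and N share the same y with |TN| = 29.5 and N on the −x side, so N = (-29.500, 0.0000). Since A1 is tangent to TN there, LN ⟂ TN, so L = N + (0, 12.6) = (-29.500, 12.600). Since LZ ⟂ ZA (tangency), |LA| = √(12.6² + 30.7²) = 33.185 regardless of where Z sits on A1. So A lies on both circle(T, 38.46) and circle(L, 33.185); the above-TN intersection is A = (-7.7569, 37.670). Z is the foot of the tangent from A: Z = (-17.560, 8.5767).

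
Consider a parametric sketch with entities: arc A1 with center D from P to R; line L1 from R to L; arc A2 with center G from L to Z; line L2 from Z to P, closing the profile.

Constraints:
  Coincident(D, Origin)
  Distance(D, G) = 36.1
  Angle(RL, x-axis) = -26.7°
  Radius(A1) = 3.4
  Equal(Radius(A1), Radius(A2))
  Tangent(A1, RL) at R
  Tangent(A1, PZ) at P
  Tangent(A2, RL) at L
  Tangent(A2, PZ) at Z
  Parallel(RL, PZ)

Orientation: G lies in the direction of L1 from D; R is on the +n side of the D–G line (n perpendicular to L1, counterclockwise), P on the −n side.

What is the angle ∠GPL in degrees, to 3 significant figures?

5.29°

The slot axis is L1's direction at -26.7°, so u = (cos -26.7°, sin -26.7°) = (0.893, -0.449) and n = (−sin -26.7°, cos -26.7°) = (0.449, 0.893). D is at the origin and G lies 36.1 along u from D, so G = 36.1·u = (32.3, -16.2). Tangency of A1 to both parallel lines with radius 3.4 puts R and P at D ± 3.4·n: R = (1.53, 3.04), P = (-1.53, -3.04). Equal radii place L and Z the same way about G: L = G + 3.4·n = (33.8, -13.2), Z = G − 3.4·n = (30.7, -19.3). Then cos ∠GPL = PG·PL / (|PG||PL|), giving 5.29°.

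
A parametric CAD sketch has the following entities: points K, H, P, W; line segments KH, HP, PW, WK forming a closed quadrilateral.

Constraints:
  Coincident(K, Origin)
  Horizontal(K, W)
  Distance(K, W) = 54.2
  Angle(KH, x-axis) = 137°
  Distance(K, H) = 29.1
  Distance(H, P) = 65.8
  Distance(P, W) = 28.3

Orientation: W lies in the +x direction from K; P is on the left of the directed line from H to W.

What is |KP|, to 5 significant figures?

51.505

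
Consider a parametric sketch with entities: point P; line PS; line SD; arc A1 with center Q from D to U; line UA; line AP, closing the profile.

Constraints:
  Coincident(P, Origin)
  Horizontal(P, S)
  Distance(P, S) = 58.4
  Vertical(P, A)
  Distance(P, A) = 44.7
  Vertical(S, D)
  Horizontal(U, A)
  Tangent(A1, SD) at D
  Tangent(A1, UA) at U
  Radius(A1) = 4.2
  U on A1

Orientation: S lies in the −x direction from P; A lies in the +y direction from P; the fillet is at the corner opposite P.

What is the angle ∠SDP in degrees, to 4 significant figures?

55.26°

P is at the origin; PS is horizontal with |PS| = 58.4 and S on the −x side, so S = (-58.40, 0.000). PA is vertical with |PA| = 44.7 and A on the +y side, so A = (0.000, 44.70). The virtual corner opposite P is at (-58.40, 44.70). Tangency of A1 to SD means the radius QD is perpendicular to SD and the tangent condition forces QU to be normal to UA, with radius 4.2, so the center Q sits 4.2 in from both sides at Q = (-54.20, 40.50). That places the tangent points at D = (-58.40, 40.50) on SD and U = (-54.20, 44.70) on UA. Then cos ∠SDP = DS·DP / (|DS||DP|), giving 55.26°.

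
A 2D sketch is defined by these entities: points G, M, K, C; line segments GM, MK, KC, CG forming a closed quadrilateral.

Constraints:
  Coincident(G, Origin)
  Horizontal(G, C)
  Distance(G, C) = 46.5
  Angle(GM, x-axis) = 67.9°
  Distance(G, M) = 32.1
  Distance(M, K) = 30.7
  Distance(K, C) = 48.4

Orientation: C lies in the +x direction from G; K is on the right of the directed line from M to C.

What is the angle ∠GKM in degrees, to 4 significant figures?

115.3°

Checks: |MK| = 30.70 ✓; |KC| = 48.40 ✓.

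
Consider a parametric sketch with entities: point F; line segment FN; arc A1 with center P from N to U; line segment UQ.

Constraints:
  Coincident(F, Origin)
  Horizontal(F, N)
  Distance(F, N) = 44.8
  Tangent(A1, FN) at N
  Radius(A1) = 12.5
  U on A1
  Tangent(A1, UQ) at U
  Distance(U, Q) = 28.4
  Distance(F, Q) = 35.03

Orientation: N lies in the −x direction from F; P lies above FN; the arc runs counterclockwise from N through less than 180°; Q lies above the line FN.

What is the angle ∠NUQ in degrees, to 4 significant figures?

151.5°

F is at the origin; FN is horizontal with |FN| = 44.8 and N on the −x side, so N = (-44.80, 0.000). Tangency of A1 to FN means the radius PN is perpendicular to FN, so P = N + (0, 12.5) = (-44.80, 12.50). Since PU ⟂ UQ (tangency), |PQ| = √(12.5² + 28.4²) = 31.03 regardless of where U sits on A1. So Q lies on both circle(F, 35.03) and circle(P, 31.03); the above-FN intersection is Q = (-18.86, 29.52). U is the foot of the tangent from Q: U = (-34.31, 5.697).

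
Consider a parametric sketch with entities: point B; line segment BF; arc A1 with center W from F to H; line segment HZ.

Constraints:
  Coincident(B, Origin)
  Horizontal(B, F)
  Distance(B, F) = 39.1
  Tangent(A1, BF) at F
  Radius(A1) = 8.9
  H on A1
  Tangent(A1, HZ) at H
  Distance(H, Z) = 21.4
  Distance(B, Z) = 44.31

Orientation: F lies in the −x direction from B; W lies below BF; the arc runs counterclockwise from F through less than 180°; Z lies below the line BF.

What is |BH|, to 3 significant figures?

48.1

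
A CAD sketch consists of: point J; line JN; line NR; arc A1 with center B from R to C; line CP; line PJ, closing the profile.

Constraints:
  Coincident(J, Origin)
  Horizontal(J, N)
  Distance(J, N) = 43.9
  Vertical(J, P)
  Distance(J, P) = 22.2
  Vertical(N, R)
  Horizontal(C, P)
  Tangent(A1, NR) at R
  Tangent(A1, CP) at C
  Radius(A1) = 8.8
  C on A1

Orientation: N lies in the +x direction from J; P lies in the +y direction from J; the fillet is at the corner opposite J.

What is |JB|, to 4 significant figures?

37.57

JP is vertical with |JP| = 22.2 and P on the +y side, so P = (0.000, 22.20). The virtual corner opposite J is at (43.90, 22.20). Since A1 is tangent to NR there, BR ⟂ NR and tangency of A1 to CP means the radius BC is perpendicular to CP, with radius 8.8, so the center B sits 8.8 in from both sides at B = (35.10, 13.40). Then |JB| = |B − J| = 37.57.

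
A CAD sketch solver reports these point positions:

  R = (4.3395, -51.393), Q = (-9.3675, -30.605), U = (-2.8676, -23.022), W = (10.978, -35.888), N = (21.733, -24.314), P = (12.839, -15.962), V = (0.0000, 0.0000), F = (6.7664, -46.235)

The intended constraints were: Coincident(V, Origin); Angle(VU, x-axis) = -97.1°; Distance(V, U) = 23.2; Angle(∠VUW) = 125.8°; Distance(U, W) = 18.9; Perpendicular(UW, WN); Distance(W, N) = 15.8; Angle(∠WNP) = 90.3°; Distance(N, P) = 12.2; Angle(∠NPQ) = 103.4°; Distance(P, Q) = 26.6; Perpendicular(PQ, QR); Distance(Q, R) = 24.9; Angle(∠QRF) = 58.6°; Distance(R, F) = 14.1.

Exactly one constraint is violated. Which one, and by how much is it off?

Distance(R, F) = 14.1 — off by 8.40.

V = (0.00, 0.00) ✓; VU at -97.10° ✓; |VU| = 23.20 ✓; ∠VUW = 125.8° ✓; |UW| = 18.90 ✓; ∠(UW, WN) = 90.00° ✓; |WN| = 15.80 ✓; ∠WNP = 90.30° ✓; |NP| = 12.20 ✓; ∠NPQ = 103.4° ✓; |PQ| = 26.60 ✓; ∠(PQ, QR) = 90.00° ✓; |QR| = 24.90 ✓; ∠QRF = 58.60° ✓; |RF| = 5.700 ✗.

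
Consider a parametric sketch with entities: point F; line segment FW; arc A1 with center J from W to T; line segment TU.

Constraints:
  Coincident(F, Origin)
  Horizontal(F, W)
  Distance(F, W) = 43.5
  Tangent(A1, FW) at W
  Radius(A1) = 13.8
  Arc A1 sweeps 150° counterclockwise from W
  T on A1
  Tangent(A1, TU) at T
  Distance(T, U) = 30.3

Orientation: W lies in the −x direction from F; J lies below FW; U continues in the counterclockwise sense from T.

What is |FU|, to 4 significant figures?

47.50

F is at the origin; F and W share the same y with |FW| = 43.5 and W on the −x side, so W = (-43.50, 0.000). Since A1 is tangent to FW there, JW ⟂ FW, so J = W + (0, -13.8) = (-43.50, -13.80). On A1, W sits at bearing 90° from J; a 150° counterclockwise sweep puts T at bearing 240°, so T = J + 13.8·(cos 240°, sin 240°) = (-50.40, -25.75). A1 meets TU tangentially, so JT is at right angles to TU, so TU runs along (−sin 240°, cos 240°); with |TU| = 30.3, U = (-24.16, -40.90). Then |FU| = |U − F| = 47.50.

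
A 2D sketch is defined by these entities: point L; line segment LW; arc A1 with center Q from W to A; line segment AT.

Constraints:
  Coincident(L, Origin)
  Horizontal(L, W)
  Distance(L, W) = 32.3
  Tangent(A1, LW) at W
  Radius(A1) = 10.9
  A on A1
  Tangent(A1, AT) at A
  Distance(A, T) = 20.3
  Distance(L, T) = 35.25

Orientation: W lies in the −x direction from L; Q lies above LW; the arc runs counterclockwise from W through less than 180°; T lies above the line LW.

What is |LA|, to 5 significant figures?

23.513

Checks: ∠(QW, WL) = 90.00° ✓; |QW| = 10.90 ✓; |QA| = 10.90 ✓; ∠(QA, AT) = 90.00° ✓; |AT| = 20.30 ✓; |LT| = 35.25 ✓.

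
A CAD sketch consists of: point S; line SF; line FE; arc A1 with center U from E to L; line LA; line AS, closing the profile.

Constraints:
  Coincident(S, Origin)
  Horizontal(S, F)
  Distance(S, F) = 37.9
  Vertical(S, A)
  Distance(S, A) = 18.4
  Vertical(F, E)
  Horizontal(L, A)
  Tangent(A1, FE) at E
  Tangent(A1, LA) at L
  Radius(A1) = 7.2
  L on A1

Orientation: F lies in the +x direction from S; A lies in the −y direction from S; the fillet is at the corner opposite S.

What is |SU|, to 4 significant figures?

32.68

S is at the origin; S and F share the same y with |SF| = 37.9 and F on the +x side, so F = (37.90, 0.000). S and A share the same x with |SA| = 18.4 and A on the −y side, so A = (0.000, -18.40). The virtual corner opposite S is at (37.90, -18.40). The tangent condition forces UE to be normal to FE and since A1 is tangent to LA there, UL ⟂ LA, with radius 7.2, so the center U sits 7.2 in from both sides at U = (30.70, -11.20). Then |SU| = |U − S| = 32.68.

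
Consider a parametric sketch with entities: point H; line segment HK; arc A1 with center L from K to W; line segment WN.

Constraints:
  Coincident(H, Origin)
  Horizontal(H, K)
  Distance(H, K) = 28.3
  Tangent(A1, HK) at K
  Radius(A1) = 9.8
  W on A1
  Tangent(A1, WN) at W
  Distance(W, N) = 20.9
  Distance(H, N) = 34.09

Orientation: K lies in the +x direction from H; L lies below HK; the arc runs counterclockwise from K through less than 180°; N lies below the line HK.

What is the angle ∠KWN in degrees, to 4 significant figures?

137.6°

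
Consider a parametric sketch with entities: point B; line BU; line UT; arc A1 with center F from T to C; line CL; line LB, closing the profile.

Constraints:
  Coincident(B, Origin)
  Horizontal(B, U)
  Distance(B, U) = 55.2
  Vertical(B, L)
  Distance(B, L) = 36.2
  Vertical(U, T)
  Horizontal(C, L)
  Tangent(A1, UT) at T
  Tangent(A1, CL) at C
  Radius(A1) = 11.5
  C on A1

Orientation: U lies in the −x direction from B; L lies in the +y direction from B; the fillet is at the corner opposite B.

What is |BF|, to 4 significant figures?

50.20

BL is vertical with |BL| = 36.2 and L on the +y side, so L = (0.000, 36.20). The virtual corner opposite B is at (-55.20, 36.20). Tangency of A1 to UT means the radius FT is perpendicular to UT and since A1 is tangent to CL there, FC ⟂ CL, with radius 11.5, so the center F sits 11.5 in from both sides at F = (-43.70, 24.70). Then |BF| = |F − B| = 50.20.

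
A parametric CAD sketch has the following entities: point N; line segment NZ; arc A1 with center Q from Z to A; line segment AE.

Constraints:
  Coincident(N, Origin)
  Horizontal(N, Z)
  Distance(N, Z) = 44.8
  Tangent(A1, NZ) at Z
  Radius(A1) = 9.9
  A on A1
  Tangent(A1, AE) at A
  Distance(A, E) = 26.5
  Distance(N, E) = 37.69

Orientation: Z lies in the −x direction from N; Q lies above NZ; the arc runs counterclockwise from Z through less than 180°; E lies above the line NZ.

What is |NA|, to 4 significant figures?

36.38

Checks: ∠(QZ, ZN) = 90.00° ✓; |QZ| = 9.900 ✓; |QA| = 9.900 ✓; ∠(QA, AE) = 90.00° ✓; |AE| = 26.50 ✓; |NE| = 37.69 ✓.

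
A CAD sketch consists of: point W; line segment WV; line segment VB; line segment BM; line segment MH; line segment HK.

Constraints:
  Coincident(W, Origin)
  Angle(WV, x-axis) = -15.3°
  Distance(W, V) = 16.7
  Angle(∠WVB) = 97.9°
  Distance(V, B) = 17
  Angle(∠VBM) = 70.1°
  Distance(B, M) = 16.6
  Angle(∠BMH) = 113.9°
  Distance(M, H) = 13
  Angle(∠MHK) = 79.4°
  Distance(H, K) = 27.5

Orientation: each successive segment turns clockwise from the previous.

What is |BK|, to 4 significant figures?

18.86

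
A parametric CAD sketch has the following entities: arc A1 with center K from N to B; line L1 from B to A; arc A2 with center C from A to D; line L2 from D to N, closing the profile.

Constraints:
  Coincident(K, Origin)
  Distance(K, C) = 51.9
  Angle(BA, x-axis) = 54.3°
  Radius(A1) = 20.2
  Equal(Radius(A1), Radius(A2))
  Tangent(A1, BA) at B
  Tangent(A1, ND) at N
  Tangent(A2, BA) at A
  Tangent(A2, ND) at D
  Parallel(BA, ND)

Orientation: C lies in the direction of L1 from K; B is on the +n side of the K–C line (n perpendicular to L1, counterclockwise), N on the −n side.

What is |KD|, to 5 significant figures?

55.692

Tangency of A1 to both parallel lines with radius 20.2 puts B and N at K ± 20.2·n: B = (-16.404, 11.788), N = (16.404, -11.788). Equal radii place A and D the same way about C: A = C + 20.2·n = (13.882, 53.935), D = C − 20.2·n = (46.690, 30.360). Then |KD| = |D − K| = 55.692.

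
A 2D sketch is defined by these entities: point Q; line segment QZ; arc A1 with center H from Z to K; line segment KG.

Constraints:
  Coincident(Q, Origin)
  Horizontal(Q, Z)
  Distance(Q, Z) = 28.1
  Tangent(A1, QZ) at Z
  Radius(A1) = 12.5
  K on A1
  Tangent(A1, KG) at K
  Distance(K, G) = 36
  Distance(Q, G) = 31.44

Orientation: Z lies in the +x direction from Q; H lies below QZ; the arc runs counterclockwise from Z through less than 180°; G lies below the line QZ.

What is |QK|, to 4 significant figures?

19.24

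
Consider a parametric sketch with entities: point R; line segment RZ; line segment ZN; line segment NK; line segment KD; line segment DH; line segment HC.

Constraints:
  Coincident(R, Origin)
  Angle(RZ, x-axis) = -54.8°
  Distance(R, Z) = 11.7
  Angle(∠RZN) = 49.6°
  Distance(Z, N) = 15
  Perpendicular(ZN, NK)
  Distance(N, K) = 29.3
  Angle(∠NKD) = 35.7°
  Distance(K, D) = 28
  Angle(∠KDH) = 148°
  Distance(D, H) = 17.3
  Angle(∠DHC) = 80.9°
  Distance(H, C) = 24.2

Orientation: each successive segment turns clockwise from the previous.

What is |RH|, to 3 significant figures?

22.0

∠NKD = 35.7° gives KD at -59.5° from the x-axis; with |KD| = 28.0, D = (8.67, -3.15). ∠KDH = 148.0° gives DH at -91.5° from the x-axis; with |DH| = 17.3, H = (8.22, -20.4). Then |RH| = |H − R| = 22.0.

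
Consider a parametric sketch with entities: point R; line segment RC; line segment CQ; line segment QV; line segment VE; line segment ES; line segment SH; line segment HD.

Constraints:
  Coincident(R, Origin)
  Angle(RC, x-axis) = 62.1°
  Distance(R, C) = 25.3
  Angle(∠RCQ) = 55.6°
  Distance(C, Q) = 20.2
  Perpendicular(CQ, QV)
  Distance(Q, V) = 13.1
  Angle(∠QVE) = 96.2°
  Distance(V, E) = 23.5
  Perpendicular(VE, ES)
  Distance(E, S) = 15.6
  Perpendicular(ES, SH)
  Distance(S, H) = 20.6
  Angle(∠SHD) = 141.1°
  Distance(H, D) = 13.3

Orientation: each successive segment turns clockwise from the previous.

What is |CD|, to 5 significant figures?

27.303

R is at the origin; RC runs at 62.1° with length 25.3, so C = (11.839, 22.359). ∠RCQ = 55.6° gives CQ at -62.300° from the x-axis; with |CQ| = 20.2, Q = (21.228, 4.4743). CQ ⟂ QV, so QV runs at -152.30°; with |QV| = 13.1, V = (9.6298, -1.6151). ∠QVE = 96.2° gives VE at 123.90° from the x-axis; with |VE| = 23.5, E = (-3.4772, 17.890). VE is perpendicular to ES, so ES runs at 33.900°; with |ES| = 15.6, S = (9.4710, 26.591). The perpendicularity gives SH at right angles to ES, so SH runs at -56.100°; with |SH| = 20.6, H = (20.961, 9.4927). ∠SHD = 141.1° gives HD at -95.000° from the x-axis; with |HD| = 13.3, D = (19.801, -3.7566). Then |CD| = |D − C| = 27.303.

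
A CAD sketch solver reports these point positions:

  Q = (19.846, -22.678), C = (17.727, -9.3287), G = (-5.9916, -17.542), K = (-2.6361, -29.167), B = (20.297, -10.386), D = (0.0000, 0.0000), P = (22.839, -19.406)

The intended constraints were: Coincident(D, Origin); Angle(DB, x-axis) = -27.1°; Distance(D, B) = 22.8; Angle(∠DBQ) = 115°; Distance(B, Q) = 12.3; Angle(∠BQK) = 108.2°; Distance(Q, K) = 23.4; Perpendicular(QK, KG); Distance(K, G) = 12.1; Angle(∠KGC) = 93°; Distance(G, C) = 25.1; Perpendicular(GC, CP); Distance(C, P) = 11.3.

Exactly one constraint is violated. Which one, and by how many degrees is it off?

Perpendicular(GC, CP) — off by 7.80°.

D = (0.00, 0.00) ✓; DB at -27.10° ✓; |DB| = 22.80 ✓; ∠DBQ = 115.0° ✓; |BQ| = 12.30 ✓; ∠BQK = 108.2° ✓; |QK| = 23.40 ✓; ∠(QK, KG) = 90.00° ✓; |KG| = 12.10 ✓; ∠KGC = 93.00° ✓; |GC| = 25.10 ✓; ∠(GC, CP) = 82.20° ✗; |CP| = 11.30 ✓.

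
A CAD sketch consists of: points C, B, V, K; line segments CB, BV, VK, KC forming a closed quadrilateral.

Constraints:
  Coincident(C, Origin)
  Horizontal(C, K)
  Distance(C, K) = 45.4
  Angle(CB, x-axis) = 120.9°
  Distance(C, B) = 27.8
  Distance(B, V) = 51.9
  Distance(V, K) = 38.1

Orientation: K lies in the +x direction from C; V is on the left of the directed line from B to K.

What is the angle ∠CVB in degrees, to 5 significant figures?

31.181°

Checks: |BV| = 51.90 ✓; |VK| = 38.10 ✓.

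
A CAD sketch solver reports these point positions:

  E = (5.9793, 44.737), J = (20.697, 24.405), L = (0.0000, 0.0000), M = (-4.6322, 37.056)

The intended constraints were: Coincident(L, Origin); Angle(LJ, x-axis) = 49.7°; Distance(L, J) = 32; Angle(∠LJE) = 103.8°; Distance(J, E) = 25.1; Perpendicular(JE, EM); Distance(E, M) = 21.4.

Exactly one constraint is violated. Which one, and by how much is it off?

Distance(E, M) = 21.4 — off by 8.30.

L = (0.00, 0.00) ✓; LJ at 49.70° ✓; |LJ| = 32.00 ✓; ∠LJE = 103.8° ✓; |JE| = 25.10 ✓; ∠(JE, EM) = 90.00° ✓; |EM| = 13.10 ✗.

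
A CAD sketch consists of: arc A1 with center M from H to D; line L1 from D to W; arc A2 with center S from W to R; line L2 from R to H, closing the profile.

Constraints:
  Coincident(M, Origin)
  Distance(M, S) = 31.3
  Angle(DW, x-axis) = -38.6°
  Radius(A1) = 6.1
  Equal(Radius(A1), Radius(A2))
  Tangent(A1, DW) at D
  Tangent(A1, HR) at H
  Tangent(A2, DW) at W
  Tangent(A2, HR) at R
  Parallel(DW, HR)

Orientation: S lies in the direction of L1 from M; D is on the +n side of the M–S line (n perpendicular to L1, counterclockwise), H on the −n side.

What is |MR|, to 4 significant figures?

31.89

Tangency of A1 to both parallel lines with radius 6.1 puts D and H at M ± 6.1·n: D = (3.806, 4.767), H = (-3.806, -4.767). Equal radii place W and R the same way about S: W = S + 6.1·n = (28.27, -14.76), R = S − 6.1·n = (20.66, -24.29). Then |MR| = |R − M| = 31.89.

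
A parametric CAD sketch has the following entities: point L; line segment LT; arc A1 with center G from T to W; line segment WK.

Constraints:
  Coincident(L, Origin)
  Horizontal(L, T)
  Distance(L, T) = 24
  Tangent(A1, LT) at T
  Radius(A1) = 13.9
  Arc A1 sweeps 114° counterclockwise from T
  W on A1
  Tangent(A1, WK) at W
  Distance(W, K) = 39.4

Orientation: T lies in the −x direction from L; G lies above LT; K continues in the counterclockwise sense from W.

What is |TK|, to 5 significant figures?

55.647

L is at the origin; LT is horizontal with |LT| = 24.0 and T on the −x side, so T = (-24.000, 0.0000). The tangent condition forces GT to be normal to LT, so G = T + (0, 13.9) = (-24.000, 13.900). On A1, T sits at bearing -90° from G; a 114° counterclockwise sweep puts W at bearing 24°, so W = G + 13.9·(cos 24°, sin 24°) = (-11.302, 19.554). The tangent condition forces GW to be normal to WK, so WK runs along (−sin 24°, cos 24°); with |WK| = 39.4, K = (-27.327, 55.547). Then |TK| = |K − T| = 55.647.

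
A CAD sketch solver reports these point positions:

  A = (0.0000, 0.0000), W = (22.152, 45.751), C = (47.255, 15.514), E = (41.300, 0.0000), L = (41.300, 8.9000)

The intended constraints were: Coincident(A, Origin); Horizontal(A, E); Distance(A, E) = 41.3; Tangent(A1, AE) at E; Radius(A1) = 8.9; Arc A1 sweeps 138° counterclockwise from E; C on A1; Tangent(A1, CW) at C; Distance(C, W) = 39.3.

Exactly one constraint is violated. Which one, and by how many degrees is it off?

Tangent(A1, CW) at C — off by 8.30°.

A = (0.00, 0.00) ✓; A.y = 0.00, E.y = 0.00 ✓; |AE| = 41.30 ✓; ∠(LE, EA) = 90.00° ✓; |LE| = 8.900 ✓; bearing(L→C) − bearing(L→E) = 138.0° ✓; |LC| = 8.900 ✓; ∠(LC, CW) = 98.30° ✗; |CW| = 39.30 ✓.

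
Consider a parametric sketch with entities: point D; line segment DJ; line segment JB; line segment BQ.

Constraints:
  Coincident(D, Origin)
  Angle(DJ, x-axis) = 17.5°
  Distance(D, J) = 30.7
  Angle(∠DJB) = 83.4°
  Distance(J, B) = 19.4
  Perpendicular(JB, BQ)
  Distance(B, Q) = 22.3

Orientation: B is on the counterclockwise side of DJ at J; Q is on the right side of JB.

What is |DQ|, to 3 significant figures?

55.1

∠DJB = 83.4°, so JB runs at 17.5° + (180° − 83.4°) = 114° from the x-axis; with |JB| = 19.4, B = J + 19.4·(cos 114°, sin 114°) = (21.4, 26.9). JB ⟂ BQ; with |BQ| = 22.3 on the right of JB, Q = B + 22.3·(0.913, 0.408) = (41.7, 36.0). Then |DQ| = |Q − D| = 55.1.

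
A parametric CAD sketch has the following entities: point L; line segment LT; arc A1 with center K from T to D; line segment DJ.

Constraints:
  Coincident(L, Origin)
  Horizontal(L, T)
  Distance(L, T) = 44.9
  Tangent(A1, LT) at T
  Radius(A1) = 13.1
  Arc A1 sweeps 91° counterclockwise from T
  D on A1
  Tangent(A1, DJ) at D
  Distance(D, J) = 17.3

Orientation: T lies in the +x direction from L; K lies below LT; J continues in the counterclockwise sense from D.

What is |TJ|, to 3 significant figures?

33.2

L is at the origin; LT is horizontal with |LT| = 44.9 and T on the +x side, so T = (44.9, 0.00). Tangency of A1 to LT means the radius KT is perpendicular to LT, so K = T + (0, -13.1) = (44.9, -13.1). On A1, T sits at bearing 90° from K; a 91° counterclockwise sweep puts D at bearing 181°, so D = K + 13.1·(cos 181°, sin 181°) = (31.8, -13.3). Since A1 is tangent to DJ there, KD ⟂ DJ, so DJ runs along (−sin 181°, cos 181°); with |DJ| = 17.3, J = (32.1, -30.6). Then |TJ| = |J − T| = 33.2.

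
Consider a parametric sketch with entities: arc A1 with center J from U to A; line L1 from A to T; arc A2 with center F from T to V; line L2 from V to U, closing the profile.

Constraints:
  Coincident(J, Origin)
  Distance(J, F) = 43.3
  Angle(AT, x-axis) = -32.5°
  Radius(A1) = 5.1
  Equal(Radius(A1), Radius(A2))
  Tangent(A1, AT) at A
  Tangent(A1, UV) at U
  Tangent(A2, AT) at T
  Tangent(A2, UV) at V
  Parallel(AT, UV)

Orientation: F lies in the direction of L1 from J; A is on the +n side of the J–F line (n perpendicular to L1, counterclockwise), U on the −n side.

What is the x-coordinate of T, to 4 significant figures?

39.26

The slot axis is L1's direction at -32.5°, so u = (cos -32.5°, sin -32.5°) = (0.8434, -0.5373) and n = (−sin -32.5°, cos -32.5°) = (0.5373, 0.8434). J is at the origin and F lies 43.3 along u from J, so F = 43.3·u = (36.52, -23.27). Tangency of A1 to both parallel lines with radius 5.1 puts A and U at J ± 5.1·n: A = (2.740, 4.301), U = (-2.740, -4.301). Equal radii place T and V the same way about F: T = F + 5.1·n = (39.26, -18.96), V = F − 5.1·n = (33.78, -27.57). So T.x = 39.26.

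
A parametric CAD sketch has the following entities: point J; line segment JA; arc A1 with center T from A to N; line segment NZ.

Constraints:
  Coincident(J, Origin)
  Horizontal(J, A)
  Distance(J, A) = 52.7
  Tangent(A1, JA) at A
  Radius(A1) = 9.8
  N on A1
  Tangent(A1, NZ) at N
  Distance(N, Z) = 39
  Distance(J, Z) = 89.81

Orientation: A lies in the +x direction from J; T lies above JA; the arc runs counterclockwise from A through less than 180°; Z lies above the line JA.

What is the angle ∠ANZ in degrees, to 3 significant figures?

151°

J is at the origin; JA is horizontal with |JA| = 52.7 and A on the +x side, so A = (52.7, 0.00). A1 meets JA tangentially, so TA is at right angles to JA, so T = A + (0, 9.8) = (52.7, 9.80). Since TN ⟂ NZ (tangency), |TZ| = √(9.8² + 39.0²) = 40.2 regardless of where N sits on A1. So Z lies on both circle(J, 89.81) and circle(T, 40.2); the above-JA intersection is Z = (81.4, 38.0). N is the foot of the tangent from Z: N = (61.1, 4.69).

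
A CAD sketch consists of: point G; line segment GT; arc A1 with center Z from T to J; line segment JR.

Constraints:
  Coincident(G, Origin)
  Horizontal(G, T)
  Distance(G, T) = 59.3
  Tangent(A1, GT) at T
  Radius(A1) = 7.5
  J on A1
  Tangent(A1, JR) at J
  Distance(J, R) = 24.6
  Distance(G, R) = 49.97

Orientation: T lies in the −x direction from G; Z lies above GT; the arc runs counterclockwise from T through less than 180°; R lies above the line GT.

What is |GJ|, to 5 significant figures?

52.666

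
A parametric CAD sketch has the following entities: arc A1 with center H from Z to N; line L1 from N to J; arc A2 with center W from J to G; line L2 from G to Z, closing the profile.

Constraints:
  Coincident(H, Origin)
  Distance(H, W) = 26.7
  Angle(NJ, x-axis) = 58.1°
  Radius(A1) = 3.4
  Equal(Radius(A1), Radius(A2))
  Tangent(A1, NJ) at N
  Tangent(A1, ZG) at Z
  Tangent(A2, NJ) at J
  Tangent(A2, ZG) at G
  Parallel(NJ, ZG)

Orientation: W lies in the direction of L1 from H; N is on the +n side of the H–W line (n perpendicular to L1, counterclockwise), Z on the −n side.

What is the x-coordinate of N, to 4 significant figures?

-2.887

The slot axis is L1's direction at 58.1°, so u = (cos 58.1°, sin 58.1°) = (0.5284, 0.8490) and n = (−sin 58.1°, cos 58.1°) = (-0.8490, 0.5284). H is at the origin and W lies 26.7 along u from H, so W = 26.7·u = (14.11, 22.67). Tangency of A1 to both parallel lines with radius 3.4 puts N and Z at H ± 3.4·n: N = (-2.887, 1.797), Z = (2.887, -1.797). So N.x = -2.887.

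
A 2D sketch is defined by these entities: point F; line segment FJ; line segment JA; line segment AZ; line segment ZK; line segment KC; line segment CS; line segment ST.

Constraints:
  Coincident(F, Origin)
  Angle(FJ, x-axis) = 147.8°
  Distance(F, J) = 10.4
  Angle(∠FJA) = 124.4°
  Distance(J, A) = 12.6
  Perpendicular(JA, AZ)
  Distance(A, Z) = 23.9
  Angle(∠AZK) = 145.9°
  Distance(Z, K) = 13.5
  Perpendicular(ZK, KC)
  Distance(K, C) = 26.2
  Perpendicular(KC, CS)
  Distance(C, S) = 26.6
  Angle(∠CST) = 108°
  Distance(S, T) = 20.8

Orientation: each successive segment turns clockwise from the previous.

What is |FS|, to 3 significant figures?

11.0

F is at the origin; FJ runs at 147.8° with length 10.4, so J = (-8.80, 5.54). ∠FJA = 124.4° gives JA at 92.2° from the x-axis; with |JA| = 12.6, A = (-9.28, 18.1). JA ⟂ AZ, so AZ runs at 2.20°; with |AZ| = 23.9, Z = (14.6, 19.1). ∠AZK = 145.9° gives ZK at -31.9° from the x-axis; with |ZK| = 13.5, K = (26.1, 11.9). ZK is perpendicular to KC, so KC runs at -122°; with |KC| = 26.2, C = (12.2, -10.3). The perpendicularity gives CS at right angles to KC, so CS runs at 148°; with |CS| = 26.6, S = (-10.4, 3.73). Then |FS| = |S − F| = 11.0.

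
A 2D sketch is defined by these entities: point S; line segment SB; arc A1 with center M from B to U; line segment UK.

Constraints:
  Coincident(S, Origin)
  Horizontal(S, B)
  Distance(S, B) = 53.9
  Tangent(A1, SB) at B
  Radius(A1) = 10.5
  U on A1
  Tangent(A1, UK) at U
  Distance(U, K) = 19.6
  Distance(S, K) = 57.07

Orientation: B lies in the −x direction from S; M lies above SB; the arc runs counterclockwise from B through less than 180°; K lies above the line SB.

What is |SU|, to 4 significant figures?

45.37

S is at the origin; S and B share the same y with |SB| = 53.9 and B on the −x side, so B = (-53.90, 0.000). Since A1 is tangent to SB there, MB ⟂ SB, so M = B + (0, 10.5) = (-53.90, 10.50). Since MU ⟂ UK (tangency), |MK| = √(10.5² + 19.6²) = 22.24 regardless of where U sits on A1. So K lies on both circle(S, 57.07) and circle(M, 22.24); the above-SB intersection is K = (-47.41, 31.77). U is the foot of the tangent from K: U = (-43.60, 12.54).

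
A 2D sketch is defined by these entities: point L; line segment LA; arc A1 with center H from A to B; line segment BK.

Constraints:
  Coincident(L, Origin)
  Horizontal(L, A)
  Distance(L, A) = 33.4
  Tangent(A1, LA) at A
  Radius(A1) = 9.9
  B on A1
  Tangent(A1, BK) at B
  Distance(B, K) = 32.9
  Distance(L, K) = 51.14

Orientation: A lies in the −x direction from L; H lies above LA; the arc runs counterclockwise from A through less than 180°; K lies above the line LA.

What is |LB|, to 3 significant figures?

25.9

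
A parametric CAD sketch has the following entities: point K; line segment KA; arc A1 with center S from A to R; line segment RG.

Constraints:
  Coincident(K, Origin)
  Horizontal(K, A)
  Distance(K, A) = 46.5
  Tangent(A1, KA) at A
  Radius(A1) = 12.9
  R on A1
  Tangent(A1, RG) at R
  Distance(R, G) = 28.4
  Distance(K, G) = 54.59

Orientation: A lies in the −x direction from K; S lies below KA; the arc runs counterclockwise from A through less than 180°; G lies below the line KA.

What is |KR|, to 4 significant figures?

59.73

K is at the origin; K and A share the same y with |KA| = 46.5 and A on the −x side, so A = (-46.50, 0.000). The tangent condition forces SA to be normal to KA, so S = A + (0, -12.9) = (-46.50, -12.90). Since SR ⟂ RG (tangency), |SG| = √(12.9² + 28.4²) = 31.19 regardless of where R sits on A1. So G lies on both circle(K, 54.59) and circle(S, 31.19); the below-KA intersection is G = (-35.00, -41.89). R is the foot of the tangent from G: R = (-55.45, -22.19).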